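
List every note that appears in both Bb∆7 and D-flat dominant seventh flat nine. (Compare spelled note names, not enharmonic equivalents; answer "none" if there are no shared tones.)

F

Bb∆7 = Bb, D, F, A.
D-flat dominant seventh flat nine = Db, F, Ab, Cb, Ebb.
Shared: F.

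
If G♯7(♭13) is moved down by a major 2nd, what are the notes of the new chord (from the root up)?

F#, A#, C#, E, D

A major 2nd down from G# is F#, so the new chord is F# dominant seventh flat thirteen.
F# — root
A# — major 3rd
C# — perfect 5th
E — minor 7th
D — minor 13th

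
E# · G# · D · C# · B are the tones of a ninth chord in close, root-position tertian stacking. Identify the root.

C#

Stacking in thirds gives C# – E# – G# – B – D, so C# is the root — C# dominant seventh flat nine.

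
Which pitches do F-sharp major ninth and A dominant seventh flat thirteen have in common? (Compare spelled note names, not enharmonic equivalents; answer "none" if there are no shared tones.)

F-sharp major ninth: F-sharp A-sharp C-sharp E-sharp G-sharp
A dominant seventh flat thirteen: A C-sharp E G F
Common to both → C-sharp.

C-sharp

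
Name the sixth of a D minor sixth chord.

B

D minor sixth is built on D; its 6th is a major 6th above the root.
A sixth above D uses the letter B, and the major 6th above D is B.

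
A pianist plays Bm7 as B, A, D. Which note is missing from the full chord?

Bm7 = B, D, F♯, A. The voicing lacks the 5th (perfect 5th), F♯.

F♯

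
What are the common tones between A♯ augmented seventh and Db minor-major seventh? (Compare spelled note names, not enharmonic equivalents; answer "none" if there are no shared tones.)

none

A♯ augmented seventh: A-sharp C-double-sharp E-double-sharp G-sharp
Db minor-major seventh: D-flat F-flat A-flat C
Common to both → none.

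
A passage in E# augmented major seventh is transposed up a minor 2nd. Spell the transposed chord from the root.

F-sharp, A-sharp, C-double-sharp, E-sharp

E-sharp up a minor 2nd → F-sharp. New chord: F-sharp augmented major seventh.
root → F-sharp
3rd (major 3rd) → A-sharp
5th (augmented 5th) → C-double-sharp
7th (major 7th) → E-sharp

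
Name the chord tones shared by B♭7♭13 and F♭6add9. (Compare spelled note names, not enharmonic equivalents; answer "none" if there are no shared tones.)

Ab, Gb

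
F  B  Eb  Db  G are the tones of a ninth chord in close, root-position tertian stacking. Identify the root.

Arranged so that each adjacent pair is a third by letter name: Eb – G – B – Db – F.
The bottom of that stack, Eb, is the root (this is Eb dominant ninth sharp five).

Eb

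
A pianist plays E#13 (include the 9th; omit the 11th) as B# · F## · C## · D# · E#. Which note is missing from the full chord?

G##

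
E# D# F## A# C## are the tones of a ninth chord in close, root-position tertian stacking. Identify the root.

D#

Stacking in thirds gives D# – F## – A# – C## – E#, so D# is the root — D# major ninth.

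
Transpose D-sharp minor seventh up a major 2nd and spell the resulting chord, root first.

A major 2nd up from D# is E#, so the new chord is E# minor seventh.
Root: E#
Minor 3rd (3rd): G#
Perfect 5th (5th): B#
Minor 7th (7th): D#

E#  G#  B#  D#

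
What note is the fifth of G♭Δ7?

G♭Δ7 is built on Gb; its 5th is a perfect 5th above the root.
A fifth above G uses the letter D, and the perfect 5th above Gb is Db.

Db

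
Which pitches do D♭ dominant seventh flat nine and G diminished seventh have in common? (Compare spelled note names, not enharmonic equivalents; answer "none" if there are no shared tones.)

D♭

D♭ dominant seventh flat nine = D♭, F, A♭, C♭, E𝄫.
G diminished seventh = G, B♭, D♭, F♭.
Shared: D♭.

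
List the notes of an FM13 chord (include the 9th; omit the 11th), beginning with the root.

F – A – C – E – G – D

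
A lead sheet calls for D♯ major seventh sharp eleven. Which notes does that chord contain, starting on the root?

D#  F##  A#  C##  G##

D♯ major seventh sharp eleven is a major seventh sharp eleven built on D#.
D# — root
F## — major 3rd
A# — perfect 5th
C## — major 7th
G## — augmented 11th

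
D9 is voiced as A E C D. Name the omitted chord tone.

The full D9 chord is D, F#, A, C, E.
Comparing with the voicing, the major 3rd (3rd) — F# — is absent.

F#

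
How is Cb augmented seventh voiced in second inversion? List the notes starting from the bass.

In root position, Cb augmented seventh is C-flat–E-flat–G–B-double-flat.
Second inversion puts the fifth (G) in the bass.

G, B-double-flat, C-flat, E-flat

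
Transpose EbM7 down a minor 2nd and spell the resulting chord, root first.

D  F#  A  C#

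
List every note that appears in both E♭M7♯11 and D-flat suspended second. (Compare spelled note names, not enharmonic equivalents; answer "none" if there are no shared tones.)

E♭M7♯11 = Eb, G, Bb, D, A.
D-flat suspended second = Db, Eb, Ab.
Shared: Eb.

Eb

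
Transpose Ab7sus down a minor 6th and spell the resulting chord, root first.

C – F – G – B♭

A♭ down a minor 6th → C. New chord: C dominant seventh suspended fourth.
root → C
4th (perfect 4th) → F
5th (perfect 5th) → G
7th (minor 7th) → B♭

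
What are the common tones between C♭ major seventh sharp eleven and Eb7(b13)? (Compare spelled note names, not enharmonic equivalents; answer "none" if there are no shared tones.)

C♭ major seventh sharp eleven = Cb, Eb, Gb, Bb, F.
Eb7(b13) = Eb, G, Bb, Db, Cb.
Shared: Cb, Eb, Bb.

Cb – Eb – Bb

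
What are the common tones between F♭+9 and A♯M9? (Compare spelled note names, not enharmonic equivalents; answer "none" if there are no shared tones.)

none

F♭+9 = Fb, Ab, C, Ebb, Gb.
A♯M9 = A#, C##, E#, G##, B#.
Shared: none.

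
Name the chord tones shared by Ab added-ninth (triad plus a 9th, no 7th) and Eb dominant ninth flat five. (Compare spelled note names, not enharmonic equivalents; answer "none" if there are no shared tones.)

E-flat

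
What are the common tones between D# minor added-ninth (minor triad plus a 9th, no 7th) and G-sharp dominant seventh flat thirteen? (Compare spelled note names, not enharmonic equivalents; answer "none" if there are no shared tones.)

D# minor added-ninth: D# F# A# E#
G-sharp dominant seventh flat thirteen: G# B# D# F# E
Common to both → D#, F#.

D#, F#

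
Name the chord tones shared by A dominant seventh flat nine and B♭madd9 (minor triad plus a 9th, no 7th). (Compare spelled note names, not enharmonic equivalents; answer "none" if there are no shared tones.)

B♭

A dominant seventh flat nine = A, C♯, E, G, B♭.
B♭madd9 = B♭, D♭, F, C.
Shared: B♭.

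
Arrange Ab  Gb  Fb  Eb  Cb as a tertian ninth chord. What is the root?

Fb

Arranged so that each adjacent pair is a third by letter name: Fb – Ab – Cb – Eb – Gb.
The bottom of that stack, Fb, is the root (this is Fb major ninth).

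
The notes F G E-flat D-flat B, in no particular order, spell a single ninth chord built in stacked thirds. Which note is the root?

Stacking in thirds gives E-flat – G – B – D-flat – F, so E-flat is the root — E-flat dominant ninth sharp five.

E-flat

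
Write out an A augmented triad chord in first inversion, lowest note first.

C-sharp – E-sharp – A

In root position, A augmented triad is A–C-sharp–E-sharp.
First inversion puts the third (C-sharp) in the bass.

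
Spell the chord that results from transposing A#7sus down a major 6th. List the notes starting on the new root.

C#, F#, G#, B

A major 6th down from A# is C#, so the new chord is C# dominant seventh suspended fourth.
C# — root
F# — perfect 4th
G# — perfect 5th
B — minor 7th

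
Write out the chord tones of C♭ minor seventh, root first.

Cb, Ebb, Gb, Bbb

C♭ minor seventh: minor seventh on Cb.
Cb — root
Ebb — minor 3rd
Gb — perfect 5th
Bbb — minor 7th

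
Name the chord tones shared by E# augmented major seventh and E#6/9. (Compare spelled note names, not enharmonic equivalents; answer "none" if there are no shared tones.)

E# augmented major seventh: E# G## B## D##
E#6/9: E# G## B# C## F##
Common to both → E#, G##.

E# G##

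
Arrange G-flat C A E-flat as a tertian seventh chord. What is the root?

A

Stacking in thirds gives A – C – E-flat – G-flat, so A is the root — A diminished seventh.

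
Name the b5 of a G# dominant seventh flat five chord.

G# dominant seventh flat five is built on G♯; its 5th is a diminished 5th above the root.
A fifth above G uses the letter D, and the diminished 5th above G♯ is D.

D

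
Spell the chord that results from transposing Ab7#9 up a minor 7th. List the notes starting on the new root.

A minor 7th up from Ab is Gb, so the new chord is Gb dominant seventh sharp nine.
Gb — root
Bb — major 3rd
Db — perfect 5th
Fb — minor 7th
A — augmented 9th

Gb, Bb, Db, Fb, A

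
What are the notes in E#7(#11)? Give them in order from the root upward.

E# – G## – B# – D# – A##

Root E#, quality dominant seventh sharp eleven:
- root: E#
- major 3rd: G##
- perfect 5th: B#
- minor 7th: D#
- augmented 11th: A##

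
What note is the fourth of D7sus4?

G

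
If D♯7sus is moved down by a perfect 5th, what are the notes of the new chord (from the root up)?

G#, C#, D#, F#

Transposed root: D# → G# (perfect 5th down). So we spell G# dominant seventh suspended fourth:
G# — root
C# — perfect 4th
D# — perfect 5th
F# — minor 7th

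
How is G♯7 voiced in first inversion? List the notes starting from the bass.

B♯, D♯, F♯, G♯

In root position, G♯7 is G♯–B♯–D♯–F♯.
First inversion puts the third (B♯) in the bass.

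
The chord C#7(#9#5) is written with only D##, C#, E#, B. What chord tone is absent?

G##

C#7(#9#5) = C#, E#, G##, B, D##. The voicing lacks the 5th (augmented 5th), G##.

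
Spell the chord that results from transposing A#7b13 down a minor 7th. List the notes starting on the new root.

B# D## F## A# G#

A# down a minor 7th → B#. New chord: B# dominant seventh flat thirteen.
B# — root
D## — major 3rd
F## — perfect 5th
A# — minor 7th
G# — minor 13th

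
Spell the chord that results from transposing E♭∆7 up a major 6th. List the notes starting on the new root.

C  E  G  B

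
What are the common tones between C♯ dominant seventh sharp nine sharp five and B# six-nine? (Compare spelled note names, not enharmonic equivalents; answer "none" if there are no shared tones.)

G𝄪, D𝄪

C♯ dominant seventh sharp nine sharp five: C♯ E♯ G𝄪 B D𝄪
B# six-nine: B♯ D𝄪 F𝄪 G𝄪 C𝄪
Common to both → G𝄪, D𝄪.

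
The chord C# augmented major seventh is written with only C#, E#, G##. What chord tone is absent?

The full C# augmented major seventh chord is C#, E#, G##, B#.
Comparing with the voicing, the major 7th (7th) — B# — is absent.

B#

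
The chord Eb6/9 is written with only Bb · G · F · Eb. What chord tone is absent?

The full Eb6/9 chord is Eb, G, Bb, C, F.
Comparing with the voicing, the major 6th (6th) — C — is absent.

C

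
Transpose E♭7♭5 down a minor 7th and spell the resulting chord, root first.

F, A, Cb, Eb

Transposed root: Eb → F (minor 7th down). So we spell F dominant seventh flat five:
- root: F
- major 3rd: A
- diminished 5th: Cb
- minor 7th: Eb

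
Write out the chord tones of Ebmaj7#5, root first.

E♭ G B D

Root E♭, quality augmented major seventh:
- root: E♭
- major 3rd: G
- augmented 5th: B
- major 7th: D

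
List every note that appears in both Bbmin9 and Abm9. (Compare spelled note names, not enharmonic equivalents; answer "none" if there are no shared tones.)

Bbmin9 = Bb, Db, F, Ab, C.
Abm9 = Ab, Cb, Eb, Gb, Bb.
Shared: Bb, Ab.

Bb – Ab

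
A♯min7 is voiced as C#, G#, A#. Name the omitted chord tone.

E#

A♯min7 = A#, C#, E#, G#. The voicing lacks the 5th (perfect 5th), E#.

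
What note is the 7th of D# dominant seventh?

Root of D# dominant seventh = D-sharp. The 7th is a minor 7th: D-sharp up a minor 7th → C-sharp.

C-sharp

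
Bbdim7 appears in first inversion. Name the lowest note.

Bbdim7 in root position is Bb–Db–Fb–Abb.
First inversion places the third in the bass, which is Db.

Db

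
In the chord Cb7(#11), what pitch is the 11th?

Cb7(#11) is built on Cb; its 11th is an augmented 11th above the root.
A fourth above C uses the letter F, and the augmented 11th above Cb is F.

F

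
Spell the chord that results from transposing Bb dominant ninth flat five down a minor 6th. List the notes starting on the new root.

D  F-sharp  A-flat  C  E

Transposed root: B-flat → D (minor 6th down). So we spell D dominant ninth flat five:
- root: D
- major 3rd: F-sharp
- diminished 5th: A-flat
- minor 7th: C
- major 9th: E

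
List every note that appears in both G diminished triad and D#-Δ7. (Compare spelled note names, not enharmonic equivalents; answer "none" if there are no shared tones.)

G diminished triad = G, B♭, D♭.
D#-Δ7 = D♯, F♯, A♯, C𝄪.
Shared: none.

none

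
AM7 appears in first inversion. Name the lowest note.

AM7 = A–C#–E–G#. First inversion → third in the bass = C#.

C#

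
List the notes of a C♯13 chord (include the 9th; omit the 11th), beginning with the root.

C♯13: dominant thirteenth on C#.
C# — root
E# — major 3rd
G# — perfect 5th
B — minor 7th
D# — major 9th
A# — major 13th

C#, E#, G#, B, D#, A#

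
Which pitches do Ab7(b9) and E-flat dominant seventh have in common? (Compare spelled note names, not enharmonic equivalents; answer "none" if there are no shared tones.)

Eb

Ab7(b9): Ab C Eb Gb Bbb
E-flat dominant seventh: Eb G Bb Db
Common to both → Eb.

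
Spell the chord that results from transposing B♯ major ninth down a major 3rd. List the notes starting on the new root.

G-sharp B-sharp D-sharp F-double-sharp A-sharp

B-sharp down a major 3rd → G-sharp. New chord: G-sharp major ninth.
root → G-sharp
3rd (major 3rd) → B-sharp
5th (perfect 5th) → D-sharp
7th (major 7th) → F-double-sharp
9th (major 9th) → A-sharp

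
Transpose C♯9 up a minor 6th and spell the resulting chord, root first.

A C# E G B

C# up a minor 6th → A. New chord: A dominant ninth.
- root: A
- major 3rd: C#
- perfect 5th: E
- minor 7th: G
- major 9th: B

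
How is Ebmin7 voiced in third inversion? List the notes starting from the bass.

In root position, Ebmin7 is Eb–Gb–Bb–Db.
Third inversion puts the seventh (Db) in the bass.

Db – Eb – Gb – Bb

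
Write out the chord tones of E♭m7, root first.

E♭  G♭  B♭  D♭

Root E♭, quality minor seventh:
Root: E♭
Minor 3rd (3rd): G♭
Perfect 5th (5th): B♭
Minor 7th (7th): D♭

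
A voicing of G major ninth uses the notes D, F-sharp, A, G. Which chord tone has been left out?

B

The full G major ninth chord is G, B, D, F-sharp, A.
Comparing with the voicing, the major 3rd (3rd) — B — is absent.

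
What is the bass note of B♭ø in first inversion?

Db

B♭ø = Bb–Db–Fb–Ab. First inversion → third in the bass = Db.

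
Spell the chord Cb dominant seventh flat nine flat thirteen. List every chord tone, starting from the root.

C-flat, E-flat, G-flat, B-double-flat, D-double-flat, A-double-flat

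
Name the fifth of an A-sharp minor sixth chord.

E-sharp

A-sharp minor sixth is built on A-sharp; its 5th is a perfect 5th above the root.
A fifth above A uses the letter E, and the perfect 5th above A-sharp is E-sharp.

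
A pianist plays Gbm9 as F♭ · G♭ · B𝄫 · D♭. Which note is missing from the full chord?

Gbm9 = G♭, B𝄫, D♭, F♭, A♭. The voicing lacks the 9th (major 9th), A♭.

A♭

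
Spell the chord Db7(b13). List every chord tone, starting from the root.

Db, F, Ab, Cb, Bbb

Db7(b13) is a dominant seventh flat thirteen built on Db.
Root: Db
Major 3rd (3rd): F
Perfect 5th (5th): Ab
Minor 7th (7th): Cb
Minor 13th (13th): Bbb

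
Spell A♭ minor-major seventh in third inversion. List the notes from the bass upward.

G – Ab – Cb – Eb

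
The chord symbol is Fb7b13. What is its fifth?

Root of Fb7b13 = Fb. The 5th is a perfect 5th: Fb up a perfect 5th → Cb.

Cb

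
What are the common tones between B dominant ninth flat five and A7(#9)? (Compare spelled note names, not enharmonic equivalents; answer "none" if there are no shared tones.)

A C♯

B dominant ninth flat five = B, D♯, F, A, C♯.
A7(#9) = A, C♯, E, G, B♯.
Shared: A, C♯.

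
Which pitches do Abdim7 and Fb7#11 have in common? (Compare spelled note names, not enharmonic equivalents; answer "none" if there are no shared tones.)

Abdim7 = Ab, Cb, Ebb, Gbb.
Fb7#11 = Fb, Ab, Cb, Ebb, Bb.
Shared: Ab, Cb, Ebb.

Ab  Cb  Ebb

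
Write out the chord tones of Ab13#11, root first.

Ab13#11 is a dominant thirteenth sharp eleven built on Ab.
- root: Ab
- major 3rd: C
- perfect 5th: Eb
- minor 7th: Gb
- major 9th: Bb
- augmented 11th: D
- major 13th: F

Ab C Eb Gb Bb D F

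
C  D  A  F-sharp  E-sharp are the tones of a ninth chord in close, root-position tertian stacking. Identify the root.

Arranged so that each adjacent pair is a third by letter name: D – F-sharp – A – C – E-sharp.
The bottom of that stack, D, is the root (this is D dominant seventh sharp nine).

D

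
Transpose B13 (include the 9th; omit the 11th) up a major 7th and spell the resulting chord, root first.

Transposed root: B → A# (major 7th up). So we spell A# dominant thirteenth:
root → A#
3rd (major 3rd) → C##
5th (perfect 5th) → E#
7th (minor 7th) → G#
9th (major 9th) → B#
13th (major 13th) → F##

A#, C##, E#, G#, B#, F##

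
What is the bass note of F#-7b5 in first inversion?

A

F#-7b5 = F#–A–C–E. First inversion → third in the bass = A.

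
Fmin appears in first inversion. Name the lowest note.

Ab

Fmin = F–Ab–C. First inversion → third in the bass = Ab.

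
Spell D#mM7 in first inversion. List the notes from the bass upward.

D#mM7 = D#–F#–A#–C##; first inversion → third (F#) lowest.

F#, A#, C##, D#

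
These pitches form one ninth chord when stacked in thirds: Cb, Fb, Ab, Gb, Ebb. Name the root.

Fb

Stacking in thirds gives Fb – Ab – Cb – Ebb – Gb, so Fb is the root — Fb dominant ninth.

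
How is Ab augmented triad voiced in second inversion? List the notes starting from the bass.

E Ab C

Ab augmented triad = Ab–C–E; second inversion → fifth (E) lowest.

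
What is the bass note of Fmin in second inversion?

Fmin = F–Ab–C. Second inversion → fifth in the bass = C.

C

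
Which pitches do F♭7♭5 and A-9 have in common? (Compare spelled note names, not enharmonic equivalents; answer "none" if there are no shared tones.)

F♭7♭5: Fb Ab Cbb Ebb
A-9: A C E G B
Common to both → none.

none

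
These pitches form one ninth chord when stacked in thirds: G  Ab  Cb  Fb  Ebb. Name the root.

Stacking in thirds gives Fb – Ab – Cb – Ebb – G, so Fb is the root — Fb dominant seventh sharp nine.

Fb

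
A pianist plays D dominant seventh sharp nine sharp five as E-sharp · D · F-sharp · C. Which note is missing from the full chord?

A-sharp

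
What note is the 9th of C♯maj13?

C♯maj13 is built on C#; its 9th is a major 9th above the root.
A second above C uses the letter D, and the major 9th above C# is D#.

D#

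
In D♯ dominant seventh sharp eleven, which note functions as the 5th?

Root of D♯ dominant seventh sharp eleven = D#. The 5th is a perfect 5th: D# up a perfect 5th → A#.

A#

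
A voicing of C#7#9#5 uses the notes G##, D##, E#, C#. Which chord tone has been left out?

B

C#7#9#5 = C#, E#, G##, B, D##. The voicing lacks the 7th (minor 7th), B.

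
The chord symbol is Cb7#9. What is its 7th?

Cb7#9 is built on Cb; its 7th is a minor 7th above the root.
A seventh above C uses the letter B, and the minor 7th above Cb is Bbb.

Bbb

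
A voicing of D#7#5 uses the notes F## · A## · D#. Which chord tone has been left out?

C#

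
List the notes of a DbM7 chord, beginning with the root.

Db, F, Ab, C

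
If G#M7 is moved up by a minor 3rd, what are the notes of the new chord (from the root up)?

G# up a minor 3rd → B. New chord: B major seventh.
- root: B
- major 3rd: D#
- perfect 5th: F#
- major 7th: A#

B – D# – F# – A#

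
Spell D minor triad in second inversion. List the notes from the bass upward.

A D F

D minor triad = D–F–A; second inversion → fifth (A) lowest.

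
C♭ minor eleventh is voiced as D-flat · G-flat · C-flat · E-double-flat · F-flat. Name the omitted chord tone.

The full C♭ minor eleventh chord is C-flat, E-double-flat, G-flat, B-double-flat, D-flat, F-flat.
Comparing with the voicing, the minor 7th (7th) — B-double-flat — is absent.

B-double-flat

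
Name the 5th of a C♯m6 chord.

Root of C♯m6 = C#. The 5th is a perfect 5th: C# up a perfect 5th → G#.

G#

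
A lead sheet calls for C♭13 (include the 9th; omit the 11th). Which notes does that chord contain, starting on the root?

C♭ – E♭ – G♭ – B𝄫 – D♭ – A♭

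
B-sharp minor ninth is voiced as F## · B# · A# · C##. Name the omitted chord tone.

D#

B-sharp minor ninth = B#, D#, F##, A#, C##. The voicing lacks the 3rd (minor 3rd), D#.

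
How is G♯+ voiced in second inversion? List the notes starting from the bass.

In root position, G♯+ is G#–B#–D##.
Second inversion puts the fifth (D##) in the bass.

D##, G#, B#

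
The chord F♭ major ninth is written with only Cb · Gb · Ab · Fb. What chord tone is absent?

Eb

F♭ major ninth = Fb, Ab, Cb, Eb, Gb. The voicing lacks the 7th (major 7th), Eb.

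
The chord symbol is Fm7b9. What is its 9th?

Fm7b9 is built on F; its 9th is a minor 9th above the root.
A second above F uses the letter G, and the minor 9th above F is Gb.

Gb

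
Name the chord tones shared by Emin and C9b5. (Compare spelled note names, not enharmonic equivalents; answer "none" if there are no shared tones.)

Emin: E G B
C9b5: C E Gb Bb D
Common to both → E.

E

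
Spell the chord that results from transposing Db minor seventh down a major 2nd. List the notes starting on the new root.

Transposed root: D♭ → C♭ (major 2nd down). So we spell C♭ minor seventh:
C♭ — root
E𝄫 — minor 3rd
G♭ — perfect 5th
B𝄫 — minor 7th

C♭ E𝄫 G♭ B𝄫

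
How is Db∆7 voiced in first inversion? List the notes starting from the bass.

In root position, Db∆7 is Db–F–Ab–C.
First inversion puts the third (F) in the bass.

F – Ab – C – Db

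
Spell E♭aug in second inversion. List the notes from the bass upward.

In root position, E♭aug is E♭–G–B.
Second inversion puts the fifth (B) in the bass.

B, E♭, G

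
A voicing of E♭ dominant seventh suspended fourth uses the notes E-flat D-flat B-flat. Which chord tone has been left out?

A-flat

E♭ dominant seventh suspended fourth = E-flat, A-flat, B-flat, D-flat. The voicing lacks the 4th (perfect 4th), A-flat.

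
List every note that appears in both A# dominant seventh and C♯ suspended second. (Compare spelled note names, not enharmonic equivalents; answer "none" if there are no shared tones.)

A# dominant seventh = A#, C##, E#, G#.
C♯ suspended second = C#, D#, G#.
Shared: G#.

G#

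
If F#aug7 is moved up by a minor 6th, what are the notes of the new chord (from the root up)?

A minor 6th up from F# is D, so the new chord is D augmented seventh.
- root: D
- major 3rd: F#
- augmented 5th: A#
- minor 7th: C

D, F#, A#, C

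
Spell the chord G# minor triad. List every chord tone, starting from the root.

G# minor triad: minor triad on G#.
G# — root
B — minor 3rd
D# — perfect 5th

G#, B, D#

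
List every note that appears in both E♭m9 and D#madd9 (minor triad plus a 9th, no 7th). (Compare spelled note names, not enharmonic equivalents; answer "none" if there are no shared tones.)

none

E♭m9 = E♭, G♭, B♭, D♭, F.
D#madd9 = D♯, F♯, A♯, E♯.
Shared: none.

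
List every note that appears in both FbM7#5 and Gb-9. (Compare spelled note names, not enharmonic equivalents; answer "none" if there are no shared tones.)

F♭ A♭

FbM7#5 = F♭, A♭, C, E♭.
Gb-9 = G♭, B𝄫, D♭, F♭, A♭.
Shared: F♭, A♭.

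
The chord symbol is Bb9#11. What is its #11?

Bb9#11 is built on Bb; its 11th is an augmented 11th above the root.
A fourth above B uses the letter E, and the augmented 11th above Bb is E.

E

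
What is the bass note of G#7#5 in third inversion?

F♯

G#7#5 in root position is G♯–B♯–D𝄪–F♯.
Third inversion places the seventh in the bass, which is F♯.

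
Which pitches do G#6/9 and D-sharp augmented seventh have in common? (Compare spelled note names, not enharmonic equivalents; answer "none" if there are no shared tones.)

D#

G#6/9 = G#, B#, D#, E#, A#.
D-sharp augmented seventh = D#, F##, A##, C#.
Shared: D#.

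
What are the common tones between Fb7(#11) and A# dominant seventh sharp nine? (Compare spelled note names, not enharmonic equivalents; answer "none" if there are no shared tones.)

Fb7(#11): Fb Ab Cb Ebb Bb
A# dominant seventh sharp nine: A# C## E# G# B##
Common to both → none.

none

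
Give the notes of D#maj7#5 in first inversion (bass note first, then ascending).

F𝄪, A𝄪, C𝄪, D♯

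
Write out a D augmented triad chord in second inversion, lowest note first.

D augmented triad = D–F-sharp–A-sharp; second inversion → fifth (A-sharp) lowest.

A-sharp – D – F-sharp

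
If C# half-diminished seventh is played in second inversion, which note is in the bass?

G

C# half-diminished seventh = C♯–E–G–B. Second inversion → fifth in the bass = G.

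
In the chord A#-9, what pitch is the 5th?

E#

Root of A#-9 = A#. The 5th is a perfect 5th: A# up a perfect 5th → E#.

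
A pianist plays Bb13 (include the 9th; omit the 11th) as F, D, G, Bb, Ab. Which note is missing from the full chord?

Bb13 = Bb, D, F, Ab, C, G. The voicing lacks the 9th (major 9th), C.

C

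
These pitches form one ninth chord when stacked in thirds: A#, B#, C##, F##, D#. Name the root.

B#

Arranged so that each adjacent pair is a third by letter name: B# – D# – F## – A# – C##.
The bottom of that stack, B#, is the root (this is B# minor ninth).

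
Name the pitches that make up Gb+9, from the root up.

Gb+9: dominant ninth sharp five on Gb.
Root: Gb
Major 3rd (3rd): Bb
Augmented 5th (5th): D
Minor 7th (7th): Fb
Major 9th (9th): Ab

Gb  Bb  D  Fb  Ab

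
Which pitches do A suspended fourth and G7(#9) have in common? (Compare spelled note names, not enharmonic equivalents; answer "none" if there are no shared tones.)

A suspended fourth: A D E
G7(#9): G B D F A#
Common to both → D.

D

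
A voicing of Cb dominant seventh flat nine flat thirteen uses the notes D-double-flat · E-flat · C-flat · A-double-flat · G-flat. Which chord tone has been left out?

Cb dominant seventh flat nine flat thirteen = C-flat, E-flat, G-flat, B-double-flat, D-double-flat, A-double-flat. The voicing lacks the 7th (minor 7th), B-double-flat.

B-double-flat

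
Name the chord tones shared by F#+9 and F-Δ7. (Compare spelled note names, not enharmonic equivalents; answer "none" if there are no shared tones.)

E

F#+9 = F#, A#, C##, E, G#.
F-Δ7 = F, Ab, C, E.
Shared: E.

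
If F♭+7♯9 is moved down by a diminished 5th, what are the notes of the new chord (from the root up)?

Fb down a diminished 5th → Bb. New chord: Bb dominant seventh sharp nine sharp five.
Root: Bb
Major 3rd (3rd): D
Augmented 5th (5th): F#
Minor 7th (7th): Ab
Augmented 9th (9th): C#

Bb, D, F#, Ab, C#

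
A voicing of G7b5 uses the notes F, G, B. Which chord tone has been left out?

Db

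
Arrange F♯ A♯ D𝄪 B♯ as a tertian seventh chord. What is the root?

B♯

Stacking in thirds gives B♯ – D𝄪 – F♯ – A♯, so B♯ is the root — B♯ dominant seventh flat five.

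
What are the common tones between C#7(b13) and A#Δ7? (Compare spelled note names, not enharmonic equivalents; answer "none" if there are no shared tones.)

C#7(b13): C♯ E♯ G♯ B A
A#Δ7: A♯ C𝄪 E♯ G𝄪
Common to both → E♯.

E♯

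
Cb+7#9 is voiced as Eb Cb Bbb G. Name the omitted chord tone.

D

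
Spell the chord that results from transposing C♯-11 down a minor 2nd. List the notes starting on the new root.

B# D# F## A# C## E#

Transposed root: C# → B# (minor 2nd down). So we spell B# minor eleventh:
Root: B#
Minor 3rd (3rd): D#
Perfect 5th (5th): F##
Minor 7th (7th): A#
Major 9th (9th): C##
Perfect 11th (11th): E#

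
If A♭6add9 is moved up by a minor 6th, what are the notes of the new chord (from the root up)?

Fb Ab Cb Db Gb

A minor 6th up from Ab is Fb, so the new chord is Fb six-nine.
Fb — root
Ab — major 3rd
Cb — perfect 5th
Db — major 6th
Gb — major 9th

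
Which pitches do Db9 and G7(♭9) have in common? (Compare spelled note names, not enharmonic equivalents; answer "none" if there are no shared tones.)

Db9 = Db, F, Ab, Cb, Eb.
G7(♭9) = G, B, D, F, Ab.
Shared: F, Ab.

F Ab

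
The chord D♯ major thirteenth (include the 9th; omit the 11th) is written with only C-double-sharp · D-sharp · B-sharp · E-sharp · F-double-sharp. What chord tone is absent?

D♯ major thirteenth = D-sharp, F-double-sharp, A-sharp, C-double-sharp, E-sharp, B-sharp. The voicing lacks the 5th (perfect 5th), A-sharp.

A-sharp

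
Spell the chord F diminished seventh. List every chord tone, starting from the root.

F, A-flat, C-flat, E-double-flat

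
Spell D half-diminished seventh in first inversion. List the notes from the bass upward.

In root position, D half-diminished seventh is D–F–Ab–C.
First inversion puts the third (F) in the bass.

F, Ab, C, D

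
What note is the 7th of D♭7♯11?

Root of D♭7♯11 = Db. The 7th is a minor 7th: Db up a minor 7th → Cb.

Cb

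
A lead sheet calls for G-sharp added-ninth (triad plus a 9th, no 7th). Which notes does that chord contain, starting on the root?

G-sharp B-sharp D-sharp A-sharp

G-sharp added-ninth is an added-ninth built on G-sharp.
root → G-sharp
3rd (major 3rd) → B-sharp
5th (perfect 5th) → D-sharp
9th (major 9th) → A-sharp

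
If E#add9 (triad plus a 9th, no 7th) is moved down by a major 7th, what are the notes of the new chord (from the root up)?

F#, A#, C#, G#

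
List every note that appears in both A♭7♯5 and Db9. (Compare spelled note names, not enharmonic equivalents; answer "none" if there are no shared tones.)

A♭7♯5: Ab C E Gb
Db9: Db F Ab Cb Eb
Common to both → Ab.

Ab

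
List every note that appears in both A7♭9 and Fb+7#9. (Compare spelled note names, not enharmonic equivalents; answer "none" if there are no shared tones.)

A7♭9 = A, C♯, E, G, B♭.
Fb+7#9 = F♭, A♭, C, E𝄫, G.
Shared: G.

G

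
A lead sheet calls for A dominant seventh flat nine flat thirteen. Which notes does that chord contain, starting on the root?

A dominant seventh flat nine flat thirteen is a dominant seventh flat nine flat thirteen built on A.
root → A
3rd (major 3rd) → C♯
5th (perfect 5th) → E
7th (minor 7th) → G
9th (minor 9th) → B♭
13th (minor 13th) → F

A, C♯, E, G, B♭, F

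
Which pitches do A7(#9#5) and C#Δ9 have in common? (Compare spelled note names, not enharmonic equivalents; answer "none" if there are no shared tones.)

A7(#9#5) = A, C♯, E♯, G, B♯.
C#Δ9 = C♯, E♯, G♯, B♯, D♯.
Shared: C♯, E♯, B♯.

C♯, E♯, B♯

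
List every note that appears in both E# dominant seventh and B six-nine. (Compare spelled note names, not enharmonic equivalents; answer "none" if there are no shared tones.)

E# dominant seventh = E-sharp, G-double-sharp, B-sharp, D-sharp.
B six-nine = B, D-sharp, F-sharp, G-sharp, C-sharp.
Shared: D-sharp.

D-sharp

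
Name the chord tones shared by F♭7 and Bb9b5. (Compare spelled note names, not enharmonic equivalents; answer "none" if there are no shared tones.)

Fb  Ab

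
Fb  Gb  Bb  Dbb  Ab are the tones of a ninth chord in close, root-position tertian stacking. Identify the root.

Gb

Stacking in thirds gives Gb – Bb – Dbb – Fb – Ab, so Gb is the root — Gb dominant ninth flat five.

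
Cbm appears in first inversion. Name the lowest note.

Ebb

Cbm in root position is Cb–Ebb–Gb.
First inversion places the third in the bass, which is Ebb.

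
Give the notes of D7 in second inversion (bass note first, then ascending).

A, C, D, F♯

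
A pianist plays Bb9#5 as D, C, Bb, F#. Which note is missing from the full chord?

Ab

Bb9#5 = Bb, D, F#, Ab, C. The voicing lacks the 7th (minor 7th), Ab.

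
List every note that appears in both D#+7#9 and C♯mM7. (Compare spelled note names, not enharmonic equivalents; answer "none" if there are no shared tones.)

C#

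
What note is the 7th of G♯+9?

F#

Root of G♯+9 = G#. The 7th is a minor 7th: G# up a minor 7th → F#.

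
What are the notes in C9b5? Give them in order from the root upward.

C, E, Gb, Bb, D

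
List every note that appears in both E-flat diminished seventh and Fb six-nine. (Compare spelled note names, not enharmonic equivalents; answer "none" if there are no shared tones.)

G-flat

E-flat diminished seventh = E-flat, G-flat, B-double-flat, D-double-flat.
Fb six-nine = F-flat, A-flat, C-flat, D-flat, G-flat.
Shared: G-flat.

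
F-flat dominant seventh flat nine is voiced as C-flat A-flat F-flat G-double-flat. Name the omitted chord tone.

F-flat dominant seventh flat nine = F-flat, A-flat, C-flat, E-double-flat, G-double-flat. The voicing lacks the 7th (minor 7th), E-double-flat.

E-double-flat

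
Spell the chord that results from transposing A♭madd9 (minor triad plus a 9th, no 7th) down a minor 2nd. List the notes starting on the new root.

Ab down a minor 2nd → G. New chord: G minor added-ninth.
G — root
Bb — minor 3rd
D — perfect 5th
A — major 9th

G – Bb – D – A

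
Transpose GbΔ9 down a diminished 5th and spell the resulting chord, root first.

C  E  G  B  D

Gb down a diminished 5th → C. New chord: C major ninth.
C — root
E — major 3rd
G — perfect 5th
B — major 7th
D — major 9th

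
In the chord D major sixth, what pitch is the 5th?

A

D major sixth is built on D; its 5th is a perfect 5th above the root.
A fifth above D uses the letter A, and the perfect 5th above D is A.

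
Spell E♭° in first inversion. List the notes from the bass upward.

Gb, Bbb, Eb

E♭° = Eb–Gb–Bbb; first inversion → third (Gb) lowest.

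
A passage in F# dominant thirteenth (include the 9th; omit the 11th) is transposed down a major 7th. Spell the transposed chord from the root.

G, B, D, F, A, E

F-sharp down a major 7th → G. New chord: G dominant thirteenth.
- root: G
- major 3rd: B
- perfect 5th: D
- minor 7th: F
- major 9th: A
- major 13th: E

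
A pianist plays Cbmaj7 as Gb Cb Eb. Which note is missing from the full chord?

Bb

Cbmaj7 = Cb, Eb, Gb, Bb. The voicing lacks the 7th (major 7th), Bb.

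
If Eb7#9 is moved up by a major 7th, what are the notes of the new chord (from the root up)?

Transposed root: E♭ → D (major 7th up). So we spell D dominant seventh sharp nine:
root → D
3rd (major 3rd) → F♯
5th (perfect 5th) → A
7th (minor 7th) → C
9th (augmented 9th) → E♯

D, F♯, A, C, E♯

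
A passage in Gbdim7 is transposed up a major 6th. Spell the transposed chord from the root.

Eb, Gb, Bbb, Dbb

A major 6th up from Gb is Eb, so the new chord is Eb diminished seventh.
- root: Eb
- minor 3rd: Gb
- diminished 5th: Bbb
- diminished 7th: Dbb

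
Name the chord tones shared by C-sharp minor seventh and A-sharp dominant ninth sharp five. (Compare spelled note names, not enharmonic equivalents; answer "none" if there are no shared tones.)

G-sharp

C-sharp minor seventh: C-sharp E G-sharp B
A-sharp dominant ninth sharp five: A-sharp C-double-sharp E-double-sharp G-sharp B-sharp
Common to both → G-sharp.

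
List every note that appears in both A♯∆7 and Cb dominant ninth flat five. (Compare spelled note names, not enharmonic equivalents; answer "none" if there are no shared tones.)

A♯∆7 = A#, C##, E#, G##.
Cb dominant ninth flat five = Cb, Eb, Gbb, Bbb, Db.
Shared: none.

none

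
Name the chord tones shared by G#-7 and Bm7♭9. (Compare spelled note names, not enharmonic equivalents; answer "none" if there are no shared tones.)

G#-7 = G#, B, D#, F#.
Bm7♭9 = B, D, F#, A, C.
Shared: B, F#.

B  F#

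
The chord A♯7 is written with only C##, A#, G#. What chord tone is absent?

The full A♯7 chord is A#, C##, E#, G#.
Comparing with the voicing, the perfect 5th (5th) — E# — is absent.

E#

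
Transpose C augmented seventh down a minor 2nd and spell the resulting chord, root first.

B – D-sharp – F-double-sharp – A

A minor 2nd down from C is B, so the new chord is B augmented seventh.
Root: B
Major 3rd (3rd): D-sharp
Augmented 5th (5th): F-double-sharp
Minor 7th (7th): A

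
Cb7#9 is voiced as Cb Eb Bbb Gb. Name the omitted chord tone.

D

Cb7#9 = Cb, Eb, Gb, Bbb, D. The voicing lacks the 9th (augmented 9th), D.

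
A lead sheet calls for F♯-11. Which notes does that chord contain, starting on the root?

F♯-11 is a minor eleventh built on F#.
- root: F#
- minor 3rd: A
- perfect 5th: C#
- minor 7th: E
- major 9th: G#
- perfect 11th: B

F#  A  C#  E  G#  B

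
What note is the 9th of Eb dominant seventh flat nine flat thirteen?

F-flat

Eb dominant seventh flat nine flat thirteen is built on E-flat; its 9th is a minor 9th above the root.
A second above E uses the letter F, and the minor 9th above E-flat is F-flat.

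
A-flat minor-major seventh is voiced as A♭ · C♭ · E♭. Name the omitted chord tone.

A-flat minor-major seventh = A♭, C♭, E♭, G. The voicing lacks the 7th (major 7th), G.

G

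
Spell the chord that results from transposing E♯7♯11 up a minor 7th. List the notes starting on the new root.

D#  F##  A#  C#  G##

E# up a minor 7th → D#. New chord: D# dominant seventh sharp eleven.
root → D#
3rd (major 3rd) → F##
5th (perfect 5th) → A#
7th (minor 7th) → C#
11th (augmented 11th) → G##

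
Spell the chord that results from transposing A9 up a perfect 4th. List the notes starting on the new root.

D – F# – A – C – E

A up a perfect 4th → D. New chord: D dominant ninth.
root → D
3rd (major 3rd) → F#
5th (perfect 5th) → A
7th (minor 7th) → C
9th (major 9th) → E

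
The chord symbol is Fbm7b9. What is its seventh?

Fbm7b9 is built on Fb; its 7th is a minor 7th above the root.
A seventh above F uses the letter E, and the minor 7th above Fb is Ebb.

Ebb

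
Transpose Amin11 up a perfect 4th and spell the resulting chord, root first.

D, F, A, C, E, G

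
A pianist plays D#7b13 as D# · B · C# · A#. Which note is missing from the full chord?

The full D#7b13 chord is D#, F##, A#, C#, B.
Comparing with the voicing, the major 3rd (3rd) — F## — is absent.

F##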